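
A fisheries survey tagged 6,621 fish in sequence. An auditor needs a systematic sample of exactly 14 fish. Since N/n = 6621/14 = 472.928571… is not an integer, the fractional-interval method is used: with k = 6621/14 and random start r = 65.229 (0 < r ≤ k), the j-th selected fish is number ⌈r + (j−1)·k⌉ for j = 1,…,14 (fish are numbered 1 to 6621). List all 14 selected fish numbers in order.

j=1: r + 0k = 65.229 → ⌈·⌉ = 66
j=2: r + 1k = 538.157571… → ⌈·⌉ = 539
j=3: r + 2k = 1011.086142… → ⌈·⌉ = 1012
j=4: r + 3k = 1484.014714… → ⌈·⌉ = 1485
j=5: r + 4k = 1956.943285… → ⌈·⌉ = 1957
j=6: r + 5k = 2429.871857… → ⌈·⌉ = 2430
j=7: r + 6k = 2902.800428… → ⌈·⌉ = 2903
j=8: r + 7k = 3375.729 → ⌈·⌉ = 3376
j=9: r + 8k = 3848.657571… → ⌈·⌉ = 3849
j=10: r + 9k = 4321.586142… → ⌈·⌉ = 4322
j=11: r + 10k = 4794.514714… → ⌈·⌉ = 4795
j=12: r + 11k = 5267.443285… → ⌈·⌉ = 5268
j=13: r + 12k = 5740.371857… → ⌈·⌉ = 5741
j=14: r + 13k = 6213.300428… → ⌈·⌉ = 6214

66, 539, 1012, 1485, 1957, 2430, 2903, 3376, 3849, 4322, 4795, 5268, 5741, 6214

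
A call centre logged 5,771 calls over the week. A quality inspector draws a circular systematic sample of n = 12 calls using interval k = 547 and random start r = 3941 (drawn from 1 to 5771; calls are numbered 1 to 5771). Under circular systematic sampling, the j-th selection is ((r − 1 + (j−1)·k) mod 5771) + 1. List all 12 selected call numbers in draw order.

Selection 1: 3941
Selection 2: 3941 + 547 = 4488
Selection 3: 4488 + 547 = 5035
Selection 4: 5035 + 547 = 5582
Selection 5: 5582 + 547 = 6129 → 6129 − 5771 = 358
Selection 6: 358 + 547 = 905
Selection 7: 905 + 547 = 1452
Selection 8: 1452 + 547 = 1999
Selection 9: 1999 + 547 = 2546
Selection 10: 2546 + 547 = 3093
Selection 11: 3093 + 547 = 3640
Selection 12: 3640 + 547 = 4187

3941, 4488, 5035, 5582, 358, 905, 1452, 1999, 2546, 3093, 3640, 4187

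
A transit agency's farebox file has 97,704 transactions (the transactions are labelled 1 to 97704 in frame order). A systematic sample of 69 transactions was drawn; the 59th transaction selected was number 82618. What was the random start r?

490

k = 97704/69 = 1416
r = 82618 − (59−1)×1416 = 82618 − 82128 = 490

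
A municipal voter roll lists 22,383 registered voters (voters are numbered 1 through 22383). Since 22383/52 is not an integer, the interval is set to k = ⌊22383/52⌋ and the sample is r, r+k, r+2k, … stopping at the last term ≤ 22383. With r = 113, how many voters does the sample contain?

k = ⌊22383/52⌋ = 430
Achieved size = ⌊(22383 − 113)/430⌋ + 1 = ⌊22270/430⌋ + 1 = 51 + 1 = 52
(last selection: 113 + 51×430 = 22043 ≤ 22383; next would be 22473 > 22383)

52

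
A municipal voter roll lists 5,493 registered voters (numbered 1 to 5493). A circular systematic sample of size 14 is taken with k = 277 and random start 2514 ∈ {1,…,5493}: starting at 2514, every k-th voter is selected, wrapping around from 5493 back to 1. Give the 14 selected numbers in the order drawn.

Selection 1: 2514
Selection 2: 2514 + 277 = 2791
Selection 3: 2791 + 277 = 3068
Selection 4: 3068 + 277 = 3345
Selection 5: 3345 + 277 = 3622
Selection 6: 3622 + 277 = 3899
Selection 7: 3899 + 277 = 4176
Selection 8: 4176 + 277 = 4453
Selection 9: 4453 + 277 = 4730
Selection 10: 4730 + 277 = 5007
Selection 11: 5007 + 277 = 5284
Selection 12: 5284 + 277 = 5561 → 5561 − 5493 = 68
Selection 13: 68 + 277 = 345
Selection 14: 345 + 277 = 622

2514, 2791, 3068, 3345, 3622, 3899, 4176, 4453, 4730, 5007, 5284, 68, 345, 622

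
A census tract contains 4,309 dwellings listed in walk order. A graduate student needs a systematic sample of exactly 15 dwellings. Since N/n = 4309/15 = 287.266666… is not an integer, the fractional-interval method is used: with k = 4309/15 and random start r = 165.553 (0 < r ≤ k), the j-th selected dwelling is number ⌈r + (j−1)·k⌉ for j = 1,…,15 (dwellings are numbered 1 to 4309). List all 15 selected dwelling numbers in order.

j=1: r + 0k = 165.553 → ⌈·⌉ = 166
j=2: r + 1k = 452.819666… → ⌈·⌉ = 453
j=3: r + 2k = 740.086333… → ⌈·⌉ = 741
j=4: r + 3k = 1027.353 → ⌈·⌉ = 1028
j=5: r + 4k = 1314.619666… → ⌈·⌉ = 1315
j=6: r + 5k = 1601.886333… → ⌈·⌉ = 1602
j=7: r + 6k = 1889.153 → ⌈·⌉ = 1890
j=8: r + 7k = 2176.419666… → ⌈·⌉ = 2177
j=9: r + 8k = 2463.686333… → ⌈·⌉ = 2464
j=10: r + 9k = 2750.953 → ⌈·⌉ = 2751
j=11: r + 10k = 3038.219666… → ⌈·⌉ = 3039
j=12: r + 11k = 3325.486333… → ⌈·⌉ = 3326
j=13: r + 12k = 3612.753 → ⌈·⌉ = 3613
j=14: r + 13k = 3900.019666… → ⌈·⌉ = 3901
j=15: r + 14k = 4187.286333… → ⌈·⌉ = 4188

166, 453, 741, 1028, 1315, 1602, 1890, 2177, 2464, 2751, 3039, 3326, 3613, 3901, 4188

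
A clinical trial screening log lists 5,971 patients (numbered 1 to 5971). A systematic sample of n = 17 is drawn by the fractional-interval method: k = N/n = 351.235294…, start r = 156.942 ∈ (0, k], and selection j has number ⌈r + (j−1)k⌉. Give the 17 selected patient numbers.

157, 509, 860, 1211, 1562, 1914, 2265, 2616, 2967, 3319, 3670, 4021, 4372, 4724, 5075, 5426, 5777

j=1: r + 0k = 156.942 → ⌈·⌉ = 157
j=2: r + 1k = 508.177294… → ⌈·⌉ = 509
j=3: r + 2k = 859.412588… → ⌈·⌉ = 860
j=4: r + 3k = 1210.647882… → ⌈·⌉ = 1211
j=5: r + 4k = 1561.883176… → ⌈·⌉ = 1562
j=6: r + 5k = 1913.118470… → ⌈·⌉ = 1914
j=7: r + 6k = 2264.353764… → ⌈·⌉ = 2265
j=8: r + 7k = 2615.589058… → ⌈·⌉ = 2616
j=9: r + 8k = 2966.824352… → ⌈·⌉ = 2967
j=10: r + 9k = 3318.059647… → ⌈·⌉ = 3319
j=11: r + 10k = 3669.294941… → ⌈·⌉ = 3670
j=12: r + 11k = 4020.530235… → ⌈·⌉ = 4021
j=13: r + 12k = 4371.765529… → ⌈·⌉ = 4372
j=14: r + 13k = 4723.000823… → ⌈·⌉ = 4724
j=15: r + 14k = 5074.236117… → ⌈·⌉ = 5075
j=16: r + 15k = 5425.471411… → ⌈·⌉ = 5426
j=17: r + 16k = 5776.706705… → ⌈·⌉ = 5777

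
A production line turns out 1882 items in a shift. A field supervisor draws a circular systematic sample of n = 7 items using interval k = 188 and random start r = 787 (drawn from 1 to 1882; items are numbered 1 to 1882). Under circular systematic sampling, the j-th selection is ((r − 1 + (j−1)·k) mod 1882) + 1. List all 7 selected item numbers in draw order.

Selection 1: 787
Selection 2: 787 + 188 = 975
Selection 3: 975 + 188 = 1163
Selection 4: 1163 + 188 = 1351
Selection 5: 1351 + 188 = 1539
Selection 6: 1539 + 188 = 1727
Selection 7: 1727 + 188 = 1915 → 1915 − 1882 = 33

787, 975, 1163, 1351, 1539, 1727, 33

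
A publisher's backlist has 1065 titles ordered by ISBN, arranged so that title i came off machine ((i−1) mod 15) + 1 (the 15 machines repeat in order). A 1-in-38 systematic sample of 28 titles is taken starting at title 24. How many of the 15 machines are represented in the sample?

15

Consecutive selections differ by k = 38, so their machine numbers differ by 38 mod 15 = 8.
gcd(38, 15) = 1, so the sample visits 15/1 = 15 distinct residues mod 15.
Start 24 is machine 9; the machines hit are 1, 2, 3, 4, 5, 6, 7, 8, 9, 10, 11, 12, 13, 14, 15.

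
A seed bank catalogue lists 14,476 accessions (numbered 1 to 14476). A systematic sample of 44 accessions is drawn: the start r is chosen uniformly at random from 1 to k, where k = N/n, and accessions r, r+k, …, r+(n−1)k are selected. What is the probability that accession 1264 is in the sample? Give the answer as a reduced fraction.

k = 14476/44 = 329.
Accession 1264 is selected iff r ≡ 1264 (mod 329); exactly one such r in {1,…,329}.
Inclusion probability = 1/329.

1/329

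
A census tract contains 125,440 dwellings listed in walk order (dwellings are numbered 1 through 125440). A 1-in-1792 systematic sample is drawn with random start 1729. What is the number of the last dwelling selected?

k = 1792
70th selection = r + (70−1)·k = 1729 + 69×1792 = 1729 + 123648 = 125377

125377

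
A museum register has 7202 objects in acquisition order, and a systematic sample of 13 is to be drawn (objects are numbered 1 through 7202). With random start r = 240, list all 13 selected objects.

k = N/n = 7202/13 = 554
object 1: 240
object 2: 240 + 554 = 794
object 3: 794 + 554 = 1348
object 4: 1348 + 554 = 1902
object 5: 1902 + 554 = 2456
object 6: 2456 + 554 = 3010
object 7: 3010 + 554 = 3564
object 8: 3564 + 554 = 4118
object 9: 4118 + 554 = 4672
object 10: 4672 + 554 = 5226
object 11: 5226 + 554 = 5780
object 12: 5780 + 554 = 6334
object 13: 6334 + 554 = 6888

240, 794, 1348, 1902, 2456, 3010, 3564, 4118, 4672, 5226, 5780, 6334, 6888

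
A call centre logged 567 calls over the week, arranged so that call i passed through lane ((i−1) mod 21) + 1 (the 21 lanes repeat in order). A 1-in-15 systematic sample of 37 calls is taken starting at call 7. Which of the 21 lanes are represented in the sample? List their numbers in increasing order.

1, 4, 7, 10, 13, 16, 19

Consecutive selections differ by k = 15, so their lane numbers differ by 15 mod 21 = 15.
gcd(15, 21) = 3, so the sample visits 21/3 = 7 distinct residues mod 21.
Start 7 is lane 7; the lanes hit are 1, 4, 7, 10, 13, 16, 19.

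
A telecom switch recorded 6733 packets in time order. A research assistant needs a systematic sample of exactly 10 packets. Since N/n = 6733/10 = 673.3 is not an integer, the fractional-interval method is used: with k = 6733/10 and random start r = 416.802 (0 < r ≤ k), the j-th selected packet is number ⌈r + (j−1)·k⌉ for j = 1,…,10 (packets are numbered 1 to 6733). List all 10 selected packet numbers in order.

j=1: r + 0k = 416.802 → ⌈·⌉ = 417
j=2: r + 1k = 1090.102 → ⌈·⌉ = 1091
j=3: r + 2k = 1763.402 → ⌈·⌉ = 1764
j=4: r + 3k = 2436.702 → ⌈·⌉ = 2437
j=5: r + 4k = 3110.002 → ⌈·⌉ = 3111
j=6: r + 5k = 3783.302 → ⌈·⌉ = 3784
j=7: r + 6k = 4456.602 → ⌈·⌉ = 4457
j=8: r + 7k = 5129.902 → ⌈·⌉ = 5130
j=9: r + 8k = 5803.202 → ⌈·⌉ = 5804
j=10: r + 9k = 6476.502 → ⌈·⌉ = 6477

417, 1091, 1764, 2437, 3111, 3784, 4457, 5130, 5804, 6477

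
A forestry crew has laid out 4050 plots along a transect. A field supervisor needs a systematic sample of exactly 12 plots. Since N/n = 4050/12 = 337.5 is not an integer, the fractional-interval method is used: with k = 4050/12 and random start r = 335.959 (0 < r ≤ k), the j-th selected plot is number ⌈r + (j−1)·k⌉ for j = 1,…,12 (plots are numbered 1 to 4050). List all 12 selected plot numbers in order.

336, 674, 1011, 1349, 1686, 2024, 2361, 2699, 3036, 3374, 3711, 4049

j=1: r + 0k = 335.959 → ⌈·⌉ = 336
j=2: r + 1k = 673.459 → ⌈·⌉ = 674
j=3: r + 2k = 1010.959 → ⌈·⌉ = 1011
j=4: r + 3k = 1348.459 → ⌈·⌉ = 1349
j=5: r + 4k = 1685.959 → ⌈·⌉ = 1686
j=6: r + 5k = 2023.459 → ⌈·⌉ = 2024
j=7: r + 6k = 2360.959 → ⌈·⌉ = 2361
j=8: r + 7k = 2698.459 → ⌈·⌉ = 2699
j=9: r + 8k = 3035.959 → ⌈·⌉ = 3036
j=10: r + 9k = 3373.459 → ⌈·⌉ = 3374
j=11: r + 10k = 3710.959 → ⌈·⌉ = 3711
j=12: r + 11k = 4048.459 → ⌈·⌉ = 4049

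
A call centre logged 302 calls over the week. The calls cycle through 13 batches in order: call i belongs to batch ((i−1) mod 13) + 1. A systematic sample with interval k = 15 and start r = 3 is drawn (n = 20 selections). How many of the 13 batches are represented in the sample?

13

Consecutive selections differ by k = 15, so their batch numbers differ by 15 mod 13 = 2.
gcd(15, 13) = 1, so the sample visits 13/1 = 13 distinct residues mod 13.
Start 3 is batch 3; the batches hit are 1, 2, 3, 4, 5, 6, 7, 8, 9, 10, 11, 12, 13.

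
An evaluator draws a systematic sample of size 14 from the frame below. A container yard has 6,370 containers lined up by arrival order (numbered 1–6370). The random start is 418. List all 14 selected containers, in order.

k = N/n = 6370/14 = 455
container 1: 418
container 2: 418 + 455 = 873
container 3: 873 + 455 = 1328
container 4: 1328 + 455 = 1783
container 5: 1783 + 455 = 2238
container 6: 2238 + 455 = 2693
container 7: 2693 + 455 = 3148
container 8: 3148 + 455 = 3603
container 9: 3603 + 455 = 4058
container 10: 4058 + 455 = 4513
container 11: 4513 + 455 = 4968
container 12: 4968 + 455 = 5423
container 13: 5423 + 455 = 5878
container 14: 5878 + 455 = 6333

418, 873, 1328, 1783, 2238, 2693, 3148, 3603, 4058, 4513, 4968, 5423, 5878, 6333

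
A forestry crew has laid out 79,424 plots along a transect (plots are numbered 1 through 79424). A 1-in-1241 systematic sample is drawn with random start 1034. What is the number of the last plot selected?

79217

k = 1241
64th selection = r + (64−1)·k = 1034 + 63×1241 = 1034 + 78183 = 79217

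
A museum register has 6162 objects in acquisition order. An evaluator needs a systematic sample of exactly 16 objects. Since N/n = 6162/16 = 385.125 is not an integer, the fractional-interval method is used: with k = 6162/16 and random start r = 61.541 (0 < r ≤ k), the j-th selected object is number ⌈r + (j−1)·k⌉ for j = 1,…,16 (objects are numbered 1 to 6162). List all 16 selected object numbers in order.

62, 447, 832, 1217, 1603, 1988, 2373, 2758, 3143, 3528, 3913, 4298, 4684, 5069, 5454, 5839

j=1: r + 0k = 61.541 → ⌈·⌉ = 62
j=2: r + 1k = 446.666 → ⌈·⌉ = 447
j=3: r + 2k = 831.791 → ⌈·⌉ = 832
j=4: r + 3k = 1216.916 → ⌈·⌉ = 1217
j=5: r + 4k = 1602.041 → ⌈·⌉ = 1603
j=6: r + 5k = 1987.166 → ⌈·⌉ = 1988
j=7: r + 6k = 2372.291 → ⌈·⌉ = 2373
j=8: r + 7k = 2757.416 → ⌈·⌉ = 2758
j=9: r + 8k = 3142.541 → ⌈·⌉ = 3143
j=10: r + 9k = 3527.666 → ⌈·⌉ = 3528
j=11: r + 10k = 3912.791 → ⌈·⌉ = 3913
j=12: r + 11k = 4297.916 → ⌈·⌉ = 4298
j=13: r + 12k = 4683.041 → ⌈·⌉ = 4684
j=14: r + 13k = 5068.166 → ⌈·⌉ = 5069
j=15: r + 14k = 5453.291 → ⌈·⌉ = 5454
j=16: r + 15k = 5838.416 → ⌈·⌉ = 5839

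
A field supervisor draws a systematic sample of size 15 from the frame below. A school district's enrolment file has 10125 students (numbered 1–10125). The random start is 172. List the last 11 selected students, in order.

2872, 3547, 4222, 4897, 5572, 6247, 6922, 7597, 8272, 8947, 9622

k = N/n = 10125/15 = 675
5th selection = 172 + 4×675 = 2872
6th: 2872 + 675 = 3547
7th: 3547 + 675 = 4222
8th: 4222 + 675 = 4897
9th: 4897 + 675 = 5572
10th: 5572 + 675 = 6247
11th: 6247 + 675 = 6922
12th: 6922 + 675 = 7597
13th: 7597 + 675 = 8272
14th: 8272 + 675 = 8947
15th: 8947 + 675 = 9622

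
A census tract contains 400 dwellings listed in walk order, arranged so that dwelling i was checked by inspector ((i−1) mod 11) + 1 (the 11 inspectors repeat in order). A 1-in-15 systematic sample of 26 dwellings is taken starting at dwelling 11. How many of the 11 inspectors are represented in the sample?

11

Consecutive selections differ by k = 15, so their inspector numbers differ by 15 mod 11 = 4.
gcd(15, 11) = 1, so the sample visits 11/1 = 11 distinct residues mod 11.
Start 11 is inspector 11; the inspectors hit are 1, 2, 3, 4, 5, 6, 7, 8, 9, 10, 11.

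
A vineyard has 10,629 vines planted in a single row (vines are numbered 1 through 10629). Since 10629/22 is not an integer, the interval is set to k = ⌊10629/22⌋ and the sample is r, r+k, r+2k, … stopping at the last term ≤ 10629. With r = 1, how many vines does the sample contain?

k = ⌊10629/22⌋ = 483
Achieved size = ⌊(10629 − 1)/483⌋ + 1 = ⌊10628/483⌋ + 1 = 22 + 1 = 23
(last selection: 1 + 22×483 = 10627 ≤ 10629; next would be 11110 > 10629)

23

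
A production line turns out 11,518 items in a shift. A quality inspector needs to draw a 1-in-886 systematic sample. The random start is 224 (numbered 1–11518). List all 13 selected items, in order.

224, 1110, 1996, 2882, 3768, 4654, 5540, 6426, 7312, 8198, 9084, 9970, 10856

item 1: 224
item 2: 224 + 886 = 1110
item 3: 1110 + 886 = 1996
item 4: 1996 + 886 = 2882
item 5: 2882 + 886 = 3768
item 6: 3768 + 886 = 4654
item 7: 4654 + 886 = 5540
item 8: 5540 + 886 = 6426
item 9: 6426 + 886 = 7312
item 10: 7312 + 886 = 8198
item 11: 8198 + 886 = 9084
item 12: 9084 + 886 = 9970
item 13: 9970 + 886 = 10856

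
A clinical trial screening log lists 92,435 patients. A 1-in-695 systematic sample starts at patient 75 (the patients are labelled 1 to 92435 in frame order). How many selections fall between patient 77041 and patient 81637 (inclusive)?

k = 695
First selection ≥ 77041: 75 + ⌈(77041−75)/695⌉·695 = 75 + 111×695 = 77220
Last selection ≤ 81637: 75 + ⌊(81637−75)/695⌋·695 = 75 + 117×695 = 81390
Count = 117 − 111 + 1 = 7

7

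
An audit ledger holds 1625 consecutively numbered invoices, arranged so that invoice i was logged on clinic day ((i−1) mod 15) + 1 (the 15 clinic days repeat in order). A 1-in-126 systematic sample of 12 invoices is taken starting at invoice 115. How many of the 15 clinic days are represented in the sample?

5

Consecutive selections differ by k = 126, so their clinic day numbers differ by 126 mod 15 = 6.
gcd(126, 15) = 3, so the sample visits 15/3 = 5 distinct residues mod 15.
Start 115 is clinic day 10; the clinic days hit are 1, 4, 7, 10, 13.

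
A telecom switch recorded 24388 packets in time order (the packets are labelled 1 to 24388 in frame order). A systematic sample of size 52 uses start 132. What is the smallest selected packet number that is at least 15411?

15609

k = 24388/52 = 469
Steps past start: ⌈(15411 − 132)/469⌉ = ⌈15279/469⌉ = 33
Selected packet: 132 + 33×469 = 15609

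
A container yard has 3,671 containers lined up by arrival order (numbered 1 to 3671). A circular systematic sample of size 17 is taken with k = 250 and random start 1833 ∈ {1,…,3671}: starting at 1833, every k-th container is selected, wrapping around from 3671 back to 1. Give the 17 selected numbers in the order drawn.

Selection 1: 1833
Selection 2: 1833 + 250 = 2083
Selection 3: 2083 + 250 = 2333
Selection 4: 2333 + 250 = 2583
Selection 5: 2583 + 250 = 2833
Selection 6: 2833 + 250 = 3083
Selection 7: 3083 + 250 = 3333
Selection 8: 3333 + 250 = 3583
Selection 9: 3583 + 250 = 3833 → 3833 − 3671 = 162
Selection 10: 162 + 250 = 412
Selection 11: 412 + 250 = 662
Selection 12: 662 + 250 = 912
Selection 13: 912 + 250 = 1162
Selection 14: 1162 + 250 = 1412
Selection 15: 1412 + 250 = 1662
Selection 16: 1662 + 250 = 1912
Selection 17: 1912 + 250 = 2162

1833, 2083, 2333, 2583, 2833, 3083, 3333, 3583, 162, 412, 662, 912, 1162, 1412, 1662, 1912, 2162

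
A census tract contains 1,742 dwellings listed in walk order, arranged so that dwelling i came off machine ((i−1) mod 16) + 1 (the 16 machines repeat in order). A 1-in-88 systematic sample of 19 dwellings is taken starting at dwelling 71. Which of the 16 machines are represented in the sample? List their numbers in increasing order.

7, 15

Consecutive selections differ by k = 88, so their machine numbers differ by 88 mod 16 = 8.
gcd(88, 16) = 8, so the sample visits 16/8 = 2 distinct residues mod 16.
Start 71 is machine 7; the machines hit are 7, 15.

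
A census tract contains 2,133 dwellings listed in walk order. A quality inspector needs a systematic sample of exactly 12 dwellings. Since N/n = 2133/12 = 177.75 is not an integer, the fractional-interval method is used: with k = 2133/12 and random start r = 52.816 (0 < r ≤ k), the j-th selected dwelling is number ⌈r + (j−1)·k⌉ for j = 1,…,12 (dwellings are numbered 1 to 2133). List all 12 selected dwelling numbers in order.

j=1: r + 0k = 52.816 → ⌈·⌉ = 53
j=2: r + 1k = 230.566 → ⌈·⌉ = 231
j=3: r + 2k = 408.316 → ⌈·⌉ = 409
j=4: r + 3k = 586.066 → ⌈·⌉ = 587
j=5: r + 4k = 763.816 → ⌈·⌉ = 764
j=6: r + 5k = 941.566 → ⌈·⌉ = 942
j=7: r + 6k = 1119.316 → ⌈·⌉ = 1120
j=8: r + 7k = 1297.066 → ⌈·⌉ = 1298
j=9: r + 8k = 1474.816 → ⌈·⌉ = 1475
j=10: r + 9k = 1652.566 → ⌈·⌉ = 1653
j=11: r + 10k = 1830.316 → ⌈·⌉ = 1831
j=12: r + 11k = 2008.066 → ⌈·⌉ = 2009

53, 231, 409, 587, 764, 942, 1120, 1298, 1475, 1653, 1831, 2009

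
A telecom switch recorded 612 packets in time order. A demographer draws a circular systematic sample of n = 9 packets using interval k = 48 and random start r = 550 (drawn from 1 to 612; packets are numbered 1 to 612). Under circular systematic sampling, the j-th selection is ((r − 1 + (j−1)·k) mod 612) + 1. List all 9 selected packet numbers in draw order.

Selection 1: 550
Selection 2: 550 + 48 = 598
Selection 3: 598 + 48 = 646 → 646 − 612 = 34
Selection 4: 34 + 48 = 82
Selection 5: 82 + 48 = 130
Selection 6: 130 + 48 = 178
Selection 7: 178 + 48 = 226
Selection 8: 226 + 48 = 274
Selection 9: 274 + 48 = 322

550, 598, 34, 82, 130, 178, 226, 274, 322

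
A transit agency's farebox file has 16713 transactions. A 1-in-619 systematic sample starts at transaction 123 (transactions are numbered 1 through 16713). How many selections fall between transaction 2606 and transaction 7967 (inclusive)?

8

k = 619
First selection ≥ 2606: 123 + ⌈(2606−123)/619⌉·619 = 123 + 5×619 = 3218
Last selection ≤ 7967: 123 + ⌊(7967−123)/619⌋·619 = 123 + 12×619 = 7551
Count = 12 − 5 + 1 = 8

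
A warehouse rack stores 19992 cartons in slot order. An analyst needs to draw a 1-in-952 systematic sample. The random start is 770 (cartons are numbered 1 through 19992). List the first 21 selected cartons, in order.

770, 1722, 2674, 3626, 4578, 5530, 6482, 7434, 8386, 9338, 10290, 11242, 12194, 13146, 14098, 15050, 16002, 16954, 17906, 18858, 19810

carton 1: 770
carton 2: 770 + 952 = 1722
carton 3: 1722 + 952 = 2674
carton 4: 2674 + 952 = 3626
carton 5: 3626 + 952 = 4578
carton 6: 4578 + 952 = 5530
carton 7: 5530 + 952 = 6482
carton 8: 6482 + 952 = 7434
carton 9: 7434 + 952 = 8386
carton 10: 8386 + 952 = 9338
carton 11: 9338 + 952 = 10290
carton 12: 10290 + 952 = 11242
carton 13: 11242 + 952 = 12194
carton 14: 12194 + 952 = 13146
carton 15: 13146 + 952 = 14098
carton 16: 14098 + 952 = 15050
carton 17: 15050 + 952 = 16002
carton 18: 16002 + 952 = 16954
carton 19: 16954 + 952 = 17906
carton 20: 17906 + 952 = 18858
carton 21: 18858 + 952 = 19810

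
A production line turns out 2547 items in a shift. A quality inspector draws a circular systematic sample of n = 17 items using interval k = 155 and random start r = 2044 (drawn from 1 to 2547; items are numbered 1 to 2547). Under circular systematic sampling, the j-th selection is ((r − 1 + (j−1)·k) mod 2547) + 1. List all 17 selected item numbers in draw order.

Selection 1: 2044
Selection 2: 2044 + 155 = 2199
Selection 3: 2199 + 155 = 2354
Selection 4: 2354 + 155 = 2509
Selection 5: 2509 + 155 = 2664 → 2664 − 2547 = 117
Selection 6: 117 + 155 = 272
Selection 7: 272 + 155 = 427
Selection 8: 427 + 155 = 582
Selection 9: 582 + 155 = 737
Selection 10: 737 + 155 = 892
Selection 11: 892 + 155 = 1047
Selection 12: 1047 + 155 = 1202
Selection 13: 1202 + 155 = 1357
Selection 14: 1357 + 155 = 1512
Selection 15: 1512 + 155 = 1667
Selection 16: 1667 + 155 = 1822
Selection 17: 1822 + 155 = 1977

2044, 2199, 2354, 2509, 117, 272, 427, 582, 737, 892, 1047, 1202, 1357, 1512, 1667, 1822, 1977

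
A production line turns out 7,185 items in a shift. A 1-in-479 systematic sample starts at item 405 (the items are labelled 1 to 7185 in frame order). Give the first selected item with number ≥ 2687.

2800

k = 479
Steps past start: ⌈(2687 − 405)/479⌉ = ⌈2282/479⌉ = 5
Selected item: 405 + 5×479 = 2800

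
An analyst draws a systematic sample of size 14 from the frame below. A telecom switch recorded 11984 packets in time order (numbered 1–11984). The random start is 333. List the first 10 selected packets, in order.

k = N/n = 11984/14 = 856
packet 1: 333
packet 2: 333 + 856 = 1189
packet 3: 1189 + 856 = 2045
packet 4: 2045 + 856 = 2901
packet 5: 2901 + 856 = 3757
packet 6: 3757 + 856 = 4613
packet 7: 4613 + 856 = 5469
packet 8: 5469 + 856 = 6325
packet 9: 6325 + 856 = 7181
packet 10: 7181 + 856 = 8037

333, 1189, 2045, 2901, 3757, 4613, 5469, 6325, 7181, 8037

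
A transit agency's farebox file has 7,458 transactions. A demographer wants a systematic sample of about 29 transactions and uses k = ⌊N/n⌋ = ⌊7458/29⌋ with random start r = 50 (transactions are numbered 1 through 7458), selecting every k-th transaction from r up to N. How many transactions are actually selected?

29

k = ⌊7458/29⌋ = 257
Achieved size = ⌊(7458 − 50)/257⌋ + 1 = ⌊7408/257⌋ + 1 = 28 + 1 = 29
(last selection: 50 + 28×257 = 7246 ≤ 7458; next would be 7503 > 7458)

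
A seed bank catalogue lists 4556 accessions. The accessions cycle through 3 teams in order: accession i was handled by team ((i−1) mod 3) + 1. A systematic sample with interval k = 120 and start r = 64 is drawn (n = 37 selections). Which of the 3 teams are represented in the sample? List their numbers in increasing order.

Consecutive selections differ by k = 120, so their team numbers differ by 120 mod 3 = 0.
gcd(120, 3) = 3, so the sample visits 3/3 = 1 distinct residues mod 3.
Start 64 is team 1; the teams hit are 1.

1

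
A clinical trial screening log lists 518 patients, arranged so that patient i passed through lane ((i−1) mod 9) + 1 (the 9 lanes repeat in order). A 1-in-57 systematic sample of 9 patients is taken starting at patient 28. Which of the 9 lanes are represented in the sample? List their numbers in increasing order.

Consecutive selections differ by k = 57, so their lane numbers differ by 57 mod 9 = 3.
gcd(57, 9) = 3, so the sample visits 9/3 = 3 distinct residues mod 9.
Start 28 is lane 1; the lanes hit are 1, 4, 7.

1, 4, 7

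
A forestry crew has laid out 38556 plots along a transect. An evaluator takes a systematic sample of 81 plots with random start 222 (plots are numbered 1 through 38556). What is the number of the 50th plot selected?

23546

k = 38556/81 = 476
50th selection = r + (50−1)·k = 222 + 49×476 = 222 + 23324 = 23546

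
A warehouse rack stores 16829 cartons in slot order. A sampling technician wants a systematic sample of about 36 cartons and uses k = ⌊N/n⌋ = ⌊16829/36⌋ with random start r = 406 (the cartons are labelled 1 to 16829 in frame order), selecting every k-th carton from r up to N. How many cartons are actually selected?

k = ⌊16829/36⌋ = 467
Achieved size = ⌊(16829 − 406)/467⌋ + 1 = ⌊16423/467⌋ + 1 = 35 + 1 = 36
(last selection: 406 + 35×467 = 16751 ≤ 16829; next would be 17218 > 16829)

36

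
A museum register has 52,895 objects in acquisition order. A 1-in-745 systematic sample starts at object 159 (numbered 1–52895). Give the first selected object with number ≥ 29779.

29959

k = 745
Steps past start: ⌈(29779 − 159)/745⌉ = ⌈29620/745⌉ = 40
Selected object: 159 + 40×745 = 29959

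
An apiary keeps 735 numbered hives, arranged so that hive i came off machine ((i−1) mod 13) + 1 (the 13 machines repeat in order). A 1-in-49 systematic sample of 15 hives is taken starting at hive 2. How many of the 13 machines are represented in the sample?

Consecutive selections differ by k = 49, so their machine numbers differ by 49 mod 13 = 10.
gcd(49, 13) = 1, so the sample visits 13/1 = 13 distinct residues mod 13.
Start 2 is machine 2; the machines hit are 1, 2, 3, 4, 5, 6, 7, 8, 9, 10, 11, 12, 13.

13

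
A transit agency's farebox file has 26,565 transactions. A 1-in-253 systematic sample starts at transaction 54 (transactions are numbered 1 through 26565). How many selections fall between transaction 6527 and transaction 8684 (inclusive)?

k = 253
First selection ≥ 6527: 54 + ⌈(6527−54)/253⌉·253 = 54 + 26×253 = 6632
Last selection ≤ 8684: 54 + ⌊(8684−54)/253⌋·253 = 54 + 34×253 = 8656
Count = 34 − 26 + 1 = 9

9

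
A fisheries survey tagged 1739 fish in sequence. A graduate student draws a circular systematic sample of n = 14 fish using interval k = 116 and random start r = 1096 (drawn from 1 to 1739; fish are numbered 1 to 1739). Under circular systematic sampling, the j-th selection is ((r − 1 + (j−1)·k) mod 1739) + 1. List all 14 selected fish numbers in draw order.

1096, 1212, 1328, 1444, 1560, 1676, 53, 169, 285, 401, 517, 633, 749, 865

Selection 1: 1096
Selection 2: 1096 + 116 = 1212
Selection 3: 1212 + 116 = 1328
Selection 4: 1328 + 116 = 1444
Selection 5: 1444 + 116 = 1560
Selection 6: 1560 + 116 = 1676
Selection 7: 1676 + 116 = 1792 → 1792 − 1739 = 53
Selection 8: 53 + 116 = 169
Selection 9: 169 + 116 = 285
Selection 10: 285 + 116 = 401
Selection 11: 401 + 116 = 517
Selection 12: 517 + 116 = 633
Selection 13: 633 + 116 = 749
Selection 14: 749 + 116 = 865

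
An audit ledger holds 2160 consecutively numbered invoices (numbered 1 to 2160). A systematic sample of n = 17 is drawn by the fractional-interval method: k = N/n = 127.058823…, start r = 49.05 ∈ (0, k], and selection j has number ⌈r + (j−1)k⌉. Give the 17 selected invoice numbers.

j=1: r + 0k = 49.05 → ⌈·⌉ = 50
j=2: r + 1k = 176.108823… → ⌈·⌉ = 177
j=3: r + 2k = 303.167647… → ⌈·⌉ = 304
j=4: r + 3k = 430.226470… → ⌈·⌉ = 431
j=5: r + 4k = 557.285294… → ⌈·⌉ = 558
j=6: r + 5k = 684.344117… → ⌈·⌉ = 685
j=7: r + 6k = 811.402941… → ⌈·⌉ = 812
j=8: r + 7k = 938.461764… → ⌈·⌉ = 939
j=9: r + 8k = 1065.520588… → ⌈·⌉ = 1066
j=10: r + 9k = 1192.579411… → ⌈·⌉ = 1193
j=11: r + 10k = 1319.638235… → ⌈·⌉ = 1320
j=12: r + 11k = 1446.697058… → ⌈·⌉ = 1447
j=13: r + 12k = 1573.755882… → ⌈·⌉ = 1574
j=14: r + 13k = 1700.814705… → ⌈·⌉ = 1701
j=15: r + 14k = 1827.873529… → ⌈·⌉ = 1828
j=16: r + 15k = 1954.932352… → ⌈·⌉ = 1955
j=17: r + 16k = 2081.991176… → ⌈·⌉ = 2082

50, 177, 304, 431, 558, 685, 812, 939, 1066, 1193, 1320, 1447, 1574, 1701, 1828, 1955, 2082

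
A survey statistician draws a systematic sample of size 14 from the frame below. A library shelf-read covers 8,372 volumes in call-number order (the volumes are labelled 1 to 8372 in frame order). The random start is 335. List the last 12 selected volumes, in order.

k = N/n = 8372/14 = 598
3rd selection = 335 + 2×598 = 1531
4th: 1531 + 598 = 2129
5th: 2129 + 598 = 2727
6th: 2727 + 598 = 3325
7th: 3325 + 598 = 3923
8th: 3923 + 598 = 4521
9th: 4521 + 598 = 5119
10th: 5119 + 598 = 5717
11th: 5717 + 598 = 6315
12th: 6315 + 598 = 6913
13th: 6913 + 598 = 7511
14th: 7511 + 598 = 8109

1531, 2129, 2727, 3325, 3923, 4521, 5119, 5717, 6315, 6913, 7511, 8109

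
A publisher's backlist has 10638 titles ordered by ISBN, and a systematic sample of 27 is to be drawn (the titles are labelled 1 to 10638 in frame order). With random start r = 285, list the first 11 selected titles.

k = N/n = 10638/27 = 394
title 1: 285
title 2: 285 + 394 = 679
title 3: 679 + 394 = 1073
title 4: 1073 + 394 = 1467
title 5: 1467 + 394 = 1861
title 6: 1861 + 394 = 2255
title 7: 2255 + 394 = 2649
title 8: 2649 + 394 = 3043
title 9: 3043 + 394 = 3437
title 10: 3437 + 394 = 3831
title 11: 3831 + 394 = 4225

285, 679, 1073, 1467, 1861, 2255, 2649, 3043, 3437, 3831, 4225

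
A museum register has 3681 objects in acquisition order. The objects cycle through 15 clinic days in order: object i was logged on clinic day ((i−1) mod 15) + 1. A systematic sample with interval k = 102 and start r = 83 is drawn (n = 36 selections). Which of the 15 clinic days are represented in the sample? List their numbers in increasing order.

2, 5, 8, 11, 14

Consecutive selections differ by k = 102, so their clinic day numbers differ by 102 mod 15 = 12.
gcd(102, 15) = 3, so the sample visits 15/3 = 5 distinct residues mod 15.
Start 83 is clinic day 8; the clinic days hit are 2, 5, 8, 11, 14.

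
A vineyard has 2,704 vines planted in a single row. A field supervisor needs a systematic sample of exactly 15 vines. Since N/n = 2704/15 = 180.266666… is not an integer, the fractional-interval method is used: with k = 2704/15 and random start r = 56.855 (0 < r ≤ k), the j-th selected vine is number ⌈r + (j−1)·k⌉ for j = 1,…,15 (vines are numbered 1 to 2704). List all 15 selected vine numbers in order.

j=1: r + 0k = 56.855 → ⌈·⌉ = 57
j=2: r + 1k = 237.121666… → ⌈·⌉ = 238
j=3: r + 2k = 417.388333… → ⌈·⌉ = 418
j=4: r + 3k = 597.655 → ⌈·⌉ = 598
j=5: r + 4k = 777.921666… → ⌈·⌉ = 778
j=6: r + 5k = 958.188333… → ⌈·⌉ = 959
j=7: r + 6k = 1138.455 → ⌈·⌉ = 1139
j=8: r + 7k = 1318.721666… → ⌈·⌉ = 1319
j=9: r + 8k = 1498.988333… → ⌈·⌉ = 1499
j=10: r + 9k = 1679.255 → ⌈·⌉ = 1680
j=11: r + 10k = 1859.521666… → ⌈·⌉ = 1860
j=12: r + 11k = 2039.788333… → ⌈·⌉ = 2040
j=13: r + 12k = 2220.055 → ⌈·⌉ = 2221
j=14: r + 13k = 2400.321666… → ⌈·⌉ = 2401
j=15: r + 14k = 2580.588333… → ⌈·⌉ = 2581

57, 238, 418, 598, 778, 959, 1139, 1319, 1499, 1680, 1860, 2040, 2221, 2401, 2581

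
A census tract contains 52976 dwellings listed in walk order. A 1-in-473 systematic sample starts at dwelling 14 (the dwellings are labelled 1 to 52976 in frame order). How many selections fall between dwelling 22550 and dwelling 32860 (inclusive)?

22

k = 473
First selection ≥ 22550: 14 + ⌈(22550−14)/473⌉·473 = 14 + 48×473 = 22718
Last selection ≤ 32860: 14 + ⌊(32860−14)/473⌋·473 = 14 + 69×473 = 32651
Count = 69 − 48 + 1 = 22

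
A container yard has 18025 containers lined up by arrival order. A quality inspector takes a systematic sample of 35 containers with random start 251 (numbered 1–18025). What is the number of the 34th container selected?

k = 18025/35 = 515
34th selection = r + (34−1)·k = 251 + 33×515 = 251 + 16995 = 17246

17246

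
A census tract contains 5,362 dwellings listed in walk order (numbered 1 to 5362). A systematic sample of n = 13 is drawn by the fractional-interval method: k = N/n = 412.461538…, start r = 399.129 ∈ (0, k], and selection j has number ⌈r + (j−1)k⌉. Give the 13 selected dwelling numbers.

j=1: r + 0k = 399.129 → ⌈·⌉ = 400
j=2: r + 1k = 811.590538… → ⌈·⌉ = 812
j=3: r + 2k = 1224.052076… → ⌈·⌉ = 1225
j=4: r + 3k = 1636.513615… → ⌈·⌉ = 1637
j=5: r + 4k = 2048.975153… → ⌈·⌉ = 2049
j=6: r + 5k = 2461.436692… → ⌈·⌉ = 2462
j=7: r + 6k = 2873.898230… → ⌈·⌉ = 2874
j=8: r + 7k = 3286.359769… → ⌈·⌉ = 3287
j=9: r + 8k = 3698.821307… → ⌈·⌉ = 3699
j=10: r + 9k = 4111.282846… → ⌈·⌉ = 4112
j=11: r + 10k = 4523.744384… → ⌈·⌉ = 4524
j=12: r + 11k = 4936.205923… → ⌈·⌉ = 4937
j=13: r + 12k = 5348.667461… → ⌈·⌉ = 5349

400, 812, 1225, 1637, 2049, 2462, 2874, 3287, 3699, 4112, 4524, 4937, 5349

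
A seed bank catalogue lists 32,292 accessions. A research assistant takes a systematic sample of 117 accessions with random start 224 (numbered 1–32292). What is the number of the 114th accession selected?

k = 32292/117 = 276
114th selection = r + (114−1)·k = 224 + 113×276 = 224 + 31188 = 31412

31412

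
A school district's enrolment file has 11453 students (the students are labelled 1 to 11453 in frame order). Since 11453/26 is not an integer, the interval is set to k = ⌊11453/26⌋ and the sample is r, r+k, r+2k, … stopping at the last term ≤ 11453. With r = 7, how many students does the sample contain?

27

k = ⌊11453/26⌋ = 440
Achieved size = ⌊(11453 − 7)/440⌋ + 1 = ⌊11446/440⌋ + 1 = 26 + 1 = 27
(last selection: 7 + 26×440 = 11447 ≤ 11453; next would be 11887 > 11453)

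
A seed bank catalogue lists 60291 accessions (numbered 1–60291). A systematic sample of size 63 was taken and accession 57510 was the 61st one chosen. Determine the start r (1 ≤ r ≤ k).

90

k = 60291/63 = 957
r = 57510 − (61−1)×957 = 57510 − 57420 = 90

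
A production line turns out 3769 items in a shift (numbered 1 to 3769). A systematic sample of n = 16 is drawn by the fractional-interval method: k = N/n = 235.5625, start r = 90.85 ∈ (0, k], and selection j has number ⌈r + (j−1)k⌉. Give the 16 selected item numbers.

j=1: r + 0k = 90.85 → ⌈·⌉ = 91
j=2: r + 1k = 326.4125 → ⌈·⌉ = 327
j=3: r + 2k = 561.975 → ⌈·⌉ = 562
j=4: r + 3k = 797.5375 → ⌈·⌉ = 798
j=5: r + 4k = 1033.1 → ⌈·⌉ = 1034
j=6: r + 5k = 1268.6625 → ⌈·⌉ = 1269
j=7: r + 6k = 1504.225 → ⌈·⌉ = 1505
j=8: r + 7k = 1739.7875 → ⌈·⌉ = 1740
j=9: r + 8k = 1975.35 → ⌈·⌉ = 1976
j=10: r + 9k = 2210.9125 → ⌈·⌉ = 2211
j=11: r + 10k = 2446.475 → ⌈·⌉ = 2447
j=12: r + 11k = 2682.0375 → ⌈·⌉ = 2683
j=13: r + 12k = 2917.6 → ⌈·⌉ = 2918
j=14: r + 13k = 3153.1625 → ⌈·⌉ = 3154
j=15: r + 14k = 3388.725 → ⌈·⌉ = 3389
j=16: r + 15k = 3624.2875 → ⌈·⌉ = 3625

91, 327, 562, 798, 1034, 1269, 1505, 1740, 1976, 2211, 2447, 2683, 2918, 3154, 3389, 3625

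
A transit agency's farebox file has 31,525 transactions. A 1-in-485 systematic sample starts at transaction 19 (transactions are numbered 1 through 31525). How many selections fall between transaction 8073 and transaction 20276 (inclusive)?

25

k = 485
First selection ≥ 8073: 19 + ⌈(8073−19)/485⌉·485 = 19 + 17×485 = 8264
Last selection ≤ 20276: 19 + ⌊(20276−19)/485⌋·485 = 19 + 41×485 = 19904
Count = 41 − 17 + 1 = 25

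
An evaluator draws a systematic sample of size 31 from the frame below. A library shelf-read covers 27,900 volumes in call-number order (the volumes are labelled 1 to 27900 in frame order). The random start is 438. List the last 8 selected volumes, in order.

21138, 22038, 22938, 23838, 24738, 25638, 26538, 27438

k = N/n = 27900/31 = 900
24th selection = 438 + 23×900 = 21138
25th: 21138 + 900 = 22038
26th: 22038 + 900 = 22938
27th: 22938 + 900 = 23838
28th: 23838 + 900 = 24738
29th: 24738 + 900 = 25638
30th: 25638 + 900 = 26538
31st: 26538 + 900 = 27438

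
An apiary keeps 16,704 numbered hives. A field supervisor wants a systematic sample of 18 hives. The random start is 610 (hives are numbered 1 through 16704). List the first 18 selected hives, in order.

k = N/n = 16704/18 = 928
hive 1: 610
hive 2: 610 + 928 = 1538
hive 3: 1538 + 928 = 2466
hive 4: 2466 + 928 = 3394
hive 5: 3394 + 928 = 4322
hive 6: 4322 + 928 = 5250
hive 7: 5250 + 928 = 6178
hive 8: 6178 + 928 = 7106
hive 9: 7106 + 928 = 8034
hive 10: 8034 + 928 = 8962
hive 11: 8962 + 928 = 9890
hive 12: 9890 + 928 = 10818
hive 13: 10818 + 928 = 11746
hive 14: 11746 + 928 = 12674
hive 15: 12674 + 928 = 13602
hive 16: 13602 + 928 = 14530
hive 17: 14530 + 928 = 15458
hive 18: 15458 + 928 = 16386

610, 1538, 2466, 3394, 4322, 5250, 6178, 7106, 8034, 8962, 9890, 10818, 11746, 12674, 13602, 14530, 15458, 16386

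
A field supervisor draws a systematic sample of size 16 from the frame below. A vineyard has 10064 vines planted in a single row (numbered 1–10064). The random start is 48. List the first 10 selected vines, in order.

k = N/n = 10064/16 = 629
vine 1: 48
vine 2: 48 + 629 = 677
vine 3: 677 + 629 = 1306
vine 4: 1306 + 629 = 1935
vine 5: 1935 + 629 = 2564
vine 6: 2564 + 629 = 3193
vine 7: 3193 + 629 = 3822
vine 8: 3822 + 629 = 4451
vine 9: 4451 + 629 = 5080
vine 10: 5080 + 629 = 5709

48, 677, 1306, 1935, 2564, 3193, 3822, 4451, 5080, 5709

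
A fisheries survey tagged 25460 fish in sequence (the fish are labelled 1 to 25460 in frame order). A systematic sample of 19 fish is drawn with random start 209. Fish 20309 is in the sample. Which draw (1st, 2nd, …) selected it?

k = 25460/19 = 1340
position = (20309 − 209)/1340 + 1 = 20100/1340 + 1 = 15 + 1 = 16

16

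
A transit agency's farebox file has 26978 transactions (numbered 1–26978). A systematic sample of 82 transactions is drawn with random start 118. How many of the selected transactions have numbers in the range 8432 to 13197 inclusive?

k = 26978/82 = 329
First selection ≥ 8432: 118 + ⌈(8432−118)/329⌉·329 = 118 + 26×329 = 8672
Last selection ≤ 13197: 118 + ⌊(13197−118)/329⌋·329 = 118 + 39×329 = 12949
Count = 39 − 26 + 1 = 14

14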